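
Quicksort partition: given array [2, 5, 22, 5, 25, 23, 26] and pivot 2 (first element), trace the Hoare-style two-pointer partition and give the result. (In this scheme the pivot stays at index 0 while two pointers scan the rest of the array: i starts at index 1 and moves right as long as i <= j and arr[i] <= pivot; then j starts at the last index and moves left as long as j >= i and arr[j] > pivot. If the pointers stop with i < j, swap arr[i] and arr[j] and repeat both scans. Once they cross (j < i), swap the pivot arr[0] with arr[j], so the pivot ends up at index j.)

Hoare-style two-pointer partition with pivot = 2:

Initial array: [2, 5, 22, 5, 25, 23, 26]

Pointers start at i = 1, j = 6.
i ends at 1, j ends at 0: the pointers have crossed (j < i), so scanning stops.

j = 0, so swapping arr[0] with arr[j] leaves the pivot at position 0: [2, 5, 22, 5, 25, 23, 26]
Pivot position: 0

After partitioning with pivot 2, the array becomes [2, 5, 22, 5, 25, 23, 26]. The pivot is placed at index 0. All elements to the left of the pivot are <= 2, and all elements to the right are > 2.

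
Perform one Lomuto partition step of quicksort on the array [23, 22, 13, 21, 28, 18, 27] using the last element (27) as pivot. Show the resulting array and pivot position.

Lomuto partition with pivot = 27:

Initial array: [23, 22, 13, 21, 28, 18, 27]

arr[0]=23 <= 27: swap with position 0, array becomes [23, 22, 13, 21, 28, 18, 27]
arr[1]=22 <= 27: swap with position 1, array becomes [23, 22, 13, 21, 28, 18, 27]
arr[2]=13 <= 27: swap with position 2, array becomes [23, 22, 13, 21, 28, 18, 27]
arr[3]=21 <= 27: swap with position 3, array becomes [23, 22, 13, 21, 28, 18, 27]
arr[4]=28 > 27: no swap
arr[5]=18 <= 27: swap with position 4, array becomes [23, 22, 13, 21, 18, 28, 27]

Place pivot at position 5: [23, 22, 13, 21, 18, 27, 28]
Pivot position: 5

After partitioning with pivot 27, the array becomes [23, 22, 13, 21, 18, 27, 28]. The pivot is placed at index 5. All elements to the left of the pivot are <= 27, and all elements to the right are > 27.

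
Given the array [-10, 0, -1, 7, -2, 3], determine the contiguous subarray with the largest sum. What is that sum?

Using Kadane's algorithm on [-10, 0, -1, 7, -2, 3]:

Scanning through the array:
Position 1 (value 0): max_ending_here = 0, max_so_far = 0
Position 2 (value -1): max_ending_here = -1, max_so_far = 0
Position 3 (value 7): max_ending_here = 7, max_so_far = 7
Position 4 (value -2): max_ending_here = 5, max_so_far = 7
Position 5 (value 3): max_ending_here = 8, max_so_far = 8

Maximum subarray: [7, -2, 3]
Maximum sum: 8

The maximum subarray is [7, -2, 3] with sum 8. This subarray runs from index 3 to index 5.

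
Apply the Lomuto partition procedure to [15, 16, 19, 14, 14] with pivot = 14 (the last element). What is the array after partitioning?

Lomuto partition with pivot = 14:

Initial array: [15, 16, 19, 14, 14]

arr[0]=15 > 14: no swap
arr[1]=16 > 14: no swap
arr[2]=19 > 14: no swap
arr[3]=14 <= 14: swap with position 0, array becomes [14, 16, 19, 15, 14]

Place pivot at position 1: [14, 14, 19, 15, 16]
Pivot position: 1

After partitioning with pivot 14, the array becomes [14, 14, 19, 15, 16]. The pivot is placed at index 1. All elements to the left of the pivot are <= 14, and all elements to the right are > 14.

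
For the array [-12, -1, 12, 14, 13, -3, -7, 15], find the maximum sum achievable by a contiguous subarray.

Using Kadane's algorithm on [-12, -1, 12, 14, 13, -3, -7, 15]:

Scanning through the array:
Position 1 (value -1): max_ending_here = -1, max_so_far = -1
Position 2 (value 12): max_ending_here = 12, max_so_far = 12
Position 3 (value 14): max_ending_here = 26, max_so_far = 26
Position 4 (value 13): max_ending_here = 39, max_so_far = 39
Position 5 (value -3): max_ending_here = 36, max_so_far = 39
Position 6 (value -7): max_ending_here = 29, max_so_far = 39
Position 7 (value 15): max_ending_here = 44, max_so_far = 44

Maximum subarray: [12, 14, 13, -3, -7, 15]
Maximum sum: 44

The maximum subarray is [12, 14, 13, -3, -7, 15] with sum 44. This subarray runs from index 2 to index 7.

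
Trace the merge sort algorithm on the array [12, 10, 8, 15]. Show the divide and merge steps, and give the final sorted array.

Merge sort trace:

Split: [12, 10, 8, 15] -> [12, 10] and [8, 15]
  Split: [12, 10] -> [12] and [10]
  Merge: [12] + [10] -> [10, 12]
  Split: [8, 15] -> [8] and [15]
  Merge: [8] + [15] -> [8, 15]
Merge: [10, 12] + [8, 15] -> [8, 10, 12, 15]

Final sorted array: [8, 10, 12, 15]

The merge sort proceeds by recursively splitting the array and merging sorted halves.
After all merges, the sorted array is [8, 10, 12, 15].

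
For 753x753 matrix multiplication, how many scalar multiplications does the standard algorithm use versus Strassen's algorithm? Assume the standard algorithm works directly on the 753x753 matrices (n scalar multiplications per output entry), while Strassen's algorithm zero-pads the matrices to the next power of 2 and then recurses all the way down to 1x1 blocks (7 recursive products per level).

Matrix multiplication for 753x753 matrices:

Strassen's algorithm requires power-of-2 dimensions. Pad 753x753 to 1024x1024 (next power of 2).

Standard algorithm: 753^3 = 426957777 multiplications
Strassen's algorithm: 7^(log2(1024)) = 7^10 = 282475249 multiplications
Savings: 426957777 - 282475249 = 144482528 multiplications

Standard: 426957777 multiplications (753^3). Strassen: 282475249 multiplications (7^10, after padding to 1024x1024). Strassen reduces 8 recursive multiplications to 7 at each level.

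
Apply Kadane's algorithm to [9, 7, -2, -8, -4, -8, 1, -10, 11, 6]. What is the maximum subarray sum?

Using Kadane's algorithm on [9, 7, -2, -8, -4, -8, 1, -10, 11, 6]:

Scanning through the array:
Position 1 (value 7): max_ending_here = 16, max_so_far = 16
Position 2 (value -2): max_ending_here = 14, max_so_far = 16
Position 3 (value -8): max_ending_here = 6, max_so_far = 16
Position 4 (value -4): max_ending_here = 2, max_so_far = 16
Position 5 (value -8): max_ending_here = -6, max_so_far = 16
Position 6 (value 1): max_ending_here = 1, max_so_far = 16
Position 7 (value -10): max_ending_here = -9, max_so_far = 16
Position 8 (value 11): max_ending_here = 11, max_so_far = 16
Position 9 (value 6): max_ending_here = 17, max_so_far = 17

Maximum subarray: [11, 6]
Maximum sum: 17

The maximum subarray is [11, 6] with sum 17. This subarray runs from index 8 to index 9.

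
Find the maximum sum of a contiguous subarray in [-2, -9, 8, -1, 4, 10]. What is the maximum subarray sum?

Using Kadane's algorithm on [-2, -9, 8, -1, 4, 10]:

Scanning through the array:
Position 1 (value -9): max_ending_here = -9, max_so_far = -2
Position 2 (value 8): max_ending_here = 8, max_so_far = 8
Position 3 (value -1): max_ending_here = 7, max_so_far = 8
Position 4 (value 4): max_ending_here = 11, max_so_far = 11
Position 5 (value 10): max_ending_here = 21, max_so_far = 21

Maximum subarray: [8, -1, 4, 10]
Maximum sum: 21

The maximum subarray is [8, -1, 4, 10] with sum 21. This subarray runs from index 2 to index 5.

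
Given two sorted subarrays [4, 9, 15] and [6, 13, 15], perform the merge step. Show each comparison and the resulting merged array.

Merging process:

Compare 4 vs 6: take 4 from left. Merged: [4]
Compare 9 vs 6: take 6 from right. Merged: [4, 6]
Compare 9 vs 13: take 9 from left. Merged: [4, 6, 9]
Compare 15 vs 13: take 13 from right. Merged: [4, 6, 9, 13]
Compare 15 vs 15: take 15 from left. Merged: [4, 6, 9, 13, 15]
Append remaining from right: [15]. Merged: [4, 6, 9, 13, 15, 15]

Final merged array: [4, 6, 9, 13, 15, 15]
Total comparisons: 5

The merged array is [4, 6, 9, 13, 15, 15], requiring 5 comparisons. The merge step runs in O(n) time where n is the total number of elements.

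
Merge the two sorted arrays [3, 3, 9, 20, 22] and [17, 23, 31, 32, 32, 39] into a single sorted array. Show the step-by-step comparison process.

Merging process:

Compare 3 vs 17: take 3 from left. Merged: [3]
Compare 3 vs 17: take 3 from left. Merged: [3, 3]
Compare 9 vs 17: take 9 from left. Merged: [3, 3, 9]
Compare 20 vs 17: take 17 from right. Merged: [3, 3, 9, 17]
Compare 20 vs 23: take 20 from left. Merged: [3, 3, 9, 17, 20]
Compare 22 vs 23: take 22 from left. Merged: [3, 3, 9, 17, 20, 22]
Append remaining from right: [23, 31, 32, 32, 39]. Merged: [3, 3, 9, 17, 20, 22, 23, 31, 32, 32, 39]

Final merged array: [3, 3, 9, 17, 20, 22, 23, 31, 32, 32, 39]
Total comparisons: 6

The merged array is [3, 3, 9, 17, 20, 22, 23, 31, 32, 32, 39], requiring 6 comparisons. The merge step runs in O(n) time where n is the total number of elements.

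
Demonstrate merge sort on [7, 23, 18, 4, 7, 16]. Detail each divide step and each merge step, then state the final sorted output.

Merge sort trace:

Split: [7, 23, 18, 4, 7, 16] -> [7, 23, 18] and [4, 7, 16]
  Split: [7, 23, 18] -> [7] and [23, 18]
    Split: [23, 18] -> [23] and [18]
    Merge: [23] + [18] -> [18, 23]
  Merge: [7] + [18, 23] -> [7, 18, 23]
  Split: [4, 7, 16] -> [4] and [7, 16]
    Split: [7, 16] -> [7] and [16]
    Merge: [7] + [16] -> [7, 16]
  Merge: [4] + [7, 16] -> [4, 7, 16]
Merge: [7, 18, 23] + [4, 7, 16] -> [4, 7, 7, 16, 18, 23]

Final sorted array: [4, 7, 7, 16, 18, 23]

The merge sort proceeds by recursively splitting the array and merging sorted halves.
After all merges, the sorted array is [4, 7, 7, 16, 18, 23].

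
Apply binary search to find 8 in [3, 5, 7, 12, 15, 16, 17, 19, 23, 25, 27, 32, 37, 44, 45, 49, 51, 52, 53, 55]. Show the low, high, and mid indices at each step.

Binary search for 8 in [3, 5, 7, 12, 15, 16, 17, 19, 23, 25, 27, 32, 37, 44, 45, 49, 51, 52, 53, 55]:

lo=0, hi=19, mid=9, arr[mid]=25 -> 25 > 8, search left half
lo=0, hi=8, mid=4, arr[mid]=15 -> 15 > 8, search left half
lo=0, hi=3, mid=1, arr[mid]=5 -> 5 < 8, search right half
lo=2, hi=3, mid=2, arr[mid]=7 -> 7 < 8, search right half
lo=3, hi=3, mid=3, arr[mid]=12 -> 12 > 8, search left half
lo=3 > hi=2, target 8 not found

Binary search determines that 8 is not in the array after 5 comparisons. The search space was exhausted without finding the target.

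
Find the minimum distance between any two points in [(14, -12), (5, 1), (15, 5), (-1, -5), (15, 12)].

Computing all pairwise distances among 5 points:

d((14, -12), (5, 1)) = 15.8114
d((14, -12), (15, 5)) = 17.0294
d((14, -12), (-1, -5)) = 16.5529
d((14, -12), (15, 12)) = 24.0208
d((5, 1), (15, 5)) = 10.7703
d((5, 1), (-1, -5)) = 8.4853
d((5, 1), (15, 12)) = 14.8661
d((15, 5), (-1, -5)) = 18.868
d((15, 5), (15, 12)) = 7.0 <-- minimum
d((-1, -5), (15, 12)) = 23.3452

Closest pair: (15, 5) and (15, 12) with distance 7.0

The closest pair is (15, 5) and (15, 12) with Euclidean distance 7.0. For 5 points, brute-force pairwise comparison is shown above. For large n, the divide-and-conquer algorithm (sort by x, recurse on halves, check the dividing strip) achieves O(n log n).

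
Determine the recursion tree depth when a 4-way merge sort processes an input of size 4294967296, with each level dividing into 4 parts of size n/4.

For divide and conquer with division factor 4:

Problem sizes at each level:
Level 0: 4294967296
Level 1: 1073741824
Level 2: 268435456
Level 3: 67108864
Level 4: 16777216
Level 5: 4194304
Level 6: 1048576
Level 7: 262144
Level 8: 65536
Level 9: 16384
Level 10: 4096
Level 11: 1024
Level 12: 256
Level 13: 64
Level 14: 16
Level 15: 4
Level 16: 1

The root is level 0 and the size-1 base case is level 16 (the tree spans levels 0 through 16, i.e. 17 levels counting the root), so the depth is the number of divisions: log_4(4294967296) = 16

The recursion tree depth is log_4(4294967296) = 16. At each level, the problem size is divided by 4, so it takes 16 divisions to reduce to a base case of size 1. The algorithm makes 4 recursive calls at each level.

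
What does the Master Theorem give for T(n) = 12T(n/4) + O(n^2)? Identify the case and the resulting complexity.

Master Theorem for T(n) = 12T(n/4) + O(n^2):

a = 12, b = 4, c = 2
log_b(a) = log_4(12) = 1.7925

Case 3: c = 2 > log_4(12) = 1.7925
T(n) = O(n^2) = O(n^2)

For T(n) = 12T(n/4) + O(n^2): log_4(12) = 1.7925. This is Case 3 of the Master Theorem (c > log_b(a), work dominated by root), giving O(n^2).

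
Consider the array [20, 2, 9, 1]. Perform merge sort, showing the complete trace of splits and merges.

Merge sort trace:

Split: [20, 2, 9, 1] -> [20, 2] and [9, 1]
  Split: [20, 2] -> [20] and [2]
  Merge: [20] + [2] -> [2, 20]
  Split: [9, 1] -> [9] and [1]
  Merge: [9] + [1] -> [1, 9]
Merge: [2, 20] + [1, 9] -> [1, 2, 9, 20]

Final sorted array: [1, 2, 9, 20]

The merge sort proceeds by recursively splitting the array and merging sorted halves.
After all merges, the sorted array is [1, 2, 9, 20].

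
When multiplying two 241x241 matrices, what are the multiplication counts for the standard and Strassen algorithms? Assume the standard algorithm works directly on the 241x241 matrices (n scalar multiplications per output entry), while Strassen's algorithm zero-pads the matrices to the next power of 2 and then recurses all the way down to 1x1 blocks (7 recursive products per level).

Matrix multiplication for 241x241 matrices:

Strassen's algorithm requires power-of-2 dimensions. Pad 241x241 to 256x256 (next power of 2).

Standard algorithm: 241^3 = 13997521 multiplications
Strassen's algorithm: 7^(log2(256)) = 7^8 = 5764801 multiplications
Savings: 13997521 - 5764801 = 8232720 multiplications

Standard: 13997521 multiplications (241^3). Strassen: 5764801 multiplications (7^8, after padding to 256x256). Strassen reduces 8 recursive multiplications to 7 at each level.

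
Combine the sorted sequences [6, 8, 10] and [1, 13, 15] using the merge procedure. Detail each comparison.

Merging process:

Compare 6 vs 1: take 1 from right. Merged: [1]
Compare 6 vs 13: take 6 from left. Merged: [1, 6]
Compare 8 vs 13: take 8 from left. Merged: [1, 6, 8]
Compare 10 vs 13: take 10 from left. Merged: [1, 6, 8, 10]
Append remaining from right: [13, 15]. Merged: [1, 6, 8, 10, 13, 15]

Final merged array: [1, 6, 8, 10, 13, 15]
Total comparisons: 4

The merged array is [1, 6, 8, 10, 13, 15], requiring 4 comparisons. The merge step runs in O(n) time where n is the total number of elements.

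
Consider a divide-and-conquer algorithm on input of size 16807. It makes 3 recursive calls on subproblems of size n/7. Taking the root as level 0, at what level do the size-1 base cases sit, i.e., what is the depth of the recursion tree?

For divide and conquer with division factor 7:

Problem sizes at each level:
Level 0: 16807
Level 1: 2401
Level 2: 343
Level 3: 49
Level 4: 7
Level 5: 1

The root is level 0 and the size-1 base case is level 5 (the tree spans levels 0 through 5, i.e. 6 levels counting the root), so the depth is the number of divisions: log_7(16807) = 5

The recursion tree depth is log_7(16807) = 5. At each level, the problem size is divided by 7, so it takes 5 divisions to reduce to a base case of size 1. The algorithm makes 3 recursive calls at each level.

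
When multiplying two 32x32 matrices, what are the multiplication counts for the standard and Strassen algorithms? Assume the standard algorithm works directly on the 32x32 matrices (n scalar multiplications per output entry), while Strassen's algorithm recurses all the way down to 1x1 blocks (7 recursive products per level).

Matrix multiplication for 32x32 matrices:

Standard algorithm: 32^3 = 32768 multiplications
Strassen's algorithm: 7^(log2(32)) = 7^5 = 16807 multiplications
Savings: 32768 - 16807 = 15961 multiplications

Standard: 32768 multiplications (32^3). Strassen: 16807 multiplications (7^5). Strassen reduces 8 recursive multiplications to 7 at each level.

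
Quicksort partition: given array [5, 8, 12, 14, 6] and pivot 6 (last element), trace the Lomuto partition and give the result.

Lomuto partition with pivot = 6:

Initial array: [5, 8, 12, 14, 6]

arr[0]=5 <= 6: swap with position 0, array becomes [5, 8, 12, 14, 6]
arr[1]=8 > 6: no swap
arr[2]=12 > 6: no swap
arr[3]=14 > 6: no swap

Place pivot at position 1: [5, 6, 12, 14, 8]
Pivot position: 1

After partitioning with pivot 6, the array becomes [5, 6, 12, 14, 8]. The pivot is placed at index 1. All elements to the left of the pivot are <= 6, and all elements to the right are > 6.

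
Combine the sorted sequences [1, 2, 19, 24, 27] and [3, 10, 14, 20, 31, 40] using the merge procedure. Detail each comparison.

Merging process:

Compare 1 vs 3: take 1 from left. Merged: [1]
Compare 2 vs 3: take 2 from left. Merged: [1, 2]
Compare 19 vs 3: take 3 from right. Merged: [1, 2, 3]
Compare 19 vs 10: take 10 from right. Merged: [1, 2, 3, 10]
Compare 19 vs 14: take 14 from right. Merged: [1, 2, 3, 10, 14]
Compare 19 vs 20: take 19 from left. Merged: [1, 2, 3, 10, 14, 19]
Compare 24 vs 20: take 20 from right. Merged: [1, 2, 3, 10, 14, 19, 20]
Compare 24 vs 31: take 24 from left. Merged: [1, 2, 3, 10, 14, 19, 20, 24]
Compare 27 vs 31: take 27 from left. Merged: [1, 2, 3, 10, 14, 19, 20, 24, 27]
Append remaining from right: [31, 40]. Merged: [1, 2, 3, 10, 14, 19, 20, 24, 27, 31, 40]

Final merged array: [1, 2, 3, 10, 14, 19, 20, 24, 27, 31, 40]
Total comparisons: 9

The merged array is [1, 2, 3, 10, 14, 19, 20, 24, 27, 31, 40], requiring 9 comparisons. The merge step runs in O(n) time where n is the total number of elements.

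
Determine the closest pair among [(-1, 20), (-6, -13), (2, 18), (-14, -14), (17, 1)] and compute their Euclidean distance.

Computing all pairwise distances among 5 points:

d((-1, 20), (-6, -13)) = 33.3766
d((-1, 20), (2, 18)) = 3.6056 <-- minimum
d((-1, 20), (-14, -14)) = 36.4005
d((-1, 20), (17, 1)) = 26.1725
d((-6, -13), (2, 18)) = 32.0156
d((-6, -13), (-14, -14)) = 8.0623
d((-6, -13), (17, 1)) = 26.9258
d((2, 18), (-14, -14)) = 35.7771
d((2, 18), (17, 1)) = 22.6716
d((-14, -14), (17, 1)) = 34.4384

Closest pair: (-1, 20) and (2, 18) with distance 3.6056

The closest pair is (-1, 20) and (2, 18) with Euclidean distance 3.6056. For 5 points, brute-force pairwise comparison is shown above. For large n, the divide-and-conquer algorithm (sort by x, recurse on halves, check the dividing strip) achieves O(n log n).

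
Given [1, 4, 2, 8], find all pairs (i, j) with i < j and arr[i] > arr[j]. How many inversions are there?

Finding inversions in [1, 4, 2, 8]:

(1, 2): arr[1]=4 > arr[2]=2

Total inversions: 1

The array has 1 inversion(s): (1,2). Each pair (i,j) satisfies i < j and arr[i] > arr[j].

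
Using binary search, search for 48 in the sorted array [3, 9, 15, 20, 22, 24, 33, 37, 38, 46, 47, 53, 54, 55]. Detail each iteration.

Binary search for 48 in [3, 9, 15, 20, 22, 24, 33, 37, 38, 46, 47, 53, 54, 55]:

lo=0, hi=13, mid=6, arr[mid]=33 -> 33 < 48, search right half
lo=7, hi=13, mid=10, arr[mid]=47 -> 47 < 48, search right half
lo=11, hi=13, mid=12, arr[mid]=54 -> 54 > 48, search left half
lo=11, hi=11, mid=11, arr[mid]=53 -> 53 > 48, search left half
lo=11 > hi=10, target 48 not found

Binary search determines that 48 is not in the array after 4 comparisons. The search space was exhausted without finding the target.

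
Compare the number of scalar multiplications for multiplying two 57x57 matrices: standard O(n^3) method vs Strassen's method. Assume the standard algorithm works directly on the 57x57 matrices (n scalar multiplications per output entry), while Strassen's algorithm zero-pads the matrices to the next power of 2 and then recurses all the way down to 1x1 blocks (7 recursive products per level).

Matrix multiplication for 57x57 matrices:

Strassen's algorithm requires power-of-2 dimensions. Pad 57x57 to 64x64 (next power of 2).

Standard algorithm: 57^3 = 185193 multiplications
Strassen's algorithm: 7^(log2(64)) = 7^6 = 117649 multiplications
Savings: 185193 - 117649 = 67544 multiplications

Standard: 185193 multiplications (57^3). Strassen: 117649 multiplications (7^6, after padding to 64x64). Strassen reduces 8 recursive multiplications to 7 at each level.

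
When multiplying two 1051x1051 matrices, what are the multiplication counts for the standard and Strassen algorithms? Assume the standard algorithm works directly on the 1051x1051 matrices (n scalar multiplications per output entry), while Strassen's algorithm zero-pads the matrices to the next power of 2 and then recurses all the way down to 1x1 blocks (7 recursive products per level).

Matrix multiplication for 1051x1051 matrices:

Strassen's algorithm requires power-of-2 dimensions. Pad 1051x1051 to 2048x2048 (next power of 2).

Standard algorithm: 1051^3 = 1160935651 multiplications
Strassen's algorithm: 7^(log2(2048)) = 7^11 = 1977326743 multiplications
Difference: 1160935651 - 1977326743 = -816391092 (Strassen uses MORE here due to padding overhead — for small or just-over-power-of-2 n, padding can outweigh the per-level savings)

Standard: 1160935651 multiplications (1051^3). Strassen: 1977326743 multiplications (7^11, after padding to 2048x2048). Strassen reduces 8 recursive multiplications to 7 at each level.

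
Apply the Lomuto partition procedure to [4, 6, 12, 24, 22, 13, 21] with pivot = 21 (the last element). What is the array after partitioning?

Lomuto partition with pivot = 21:

Initial array: [4, 6, 12, 24, 22, 13, 21]

arr[0]=4 <= 21: swap with position 0, array becomes [4, 6, 12, 24, 22, 13, 21]
arr[1]=6 <= 21: swap with position 1, array becomes [4, 6, 12, 24, 22, 13, 21]
arr[2]=12 <= 21: swap with position 2, array becomes [4, 6, 12, 24, 22, 13, 21]
arr[3]=24 > 21: no swap
arr[4]=22 > 21: no swap
arr[5]=13 <= 21: swap with position 3, array becomes [4, 6, 12, 13, 22, 24, 21]

Place pivot at position 4: [4, 6, 12, 13, 21, 24, 22]
Pivot position: 4

After partitioning with pivot 21, the array becomes [4, 6, 12, 13, 21, 24, 22]. The pivot is placed at index 4. All elements to the left of the pivot are <= 21, and all elements to the right are > 21.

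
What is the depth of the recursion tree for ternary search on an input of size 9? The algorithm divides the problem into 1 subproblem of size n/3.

For divide and conquer with division factor 3:

Problem sizes at each level:
Level 0: 9
Level 1: 3
Level 2: 1

The root is level 0 and the size-1 base case is level 2 (the tree spans levels 0 through 2, i.e. 3 levels counting the root), so the depth is the number of divisions: log_3(9) = 2

The recursion tree depth is log_3(9) = 2. At each level, the problem size is divided by 3, so it takes 2 divisions to reduce to a base case of size 1. The algorithm makes 1 recursive call at each level.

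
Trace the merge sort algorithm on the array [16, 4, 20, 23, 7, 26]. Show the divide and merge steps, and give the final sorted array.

Merge sort trace:

Split: [16, 4, 20, 23, 7, 26] -> [16, 4, 20] and [23, 7, 26]
  Split: [16, 4, 20] -> [16] and [4, 20]
    Split: [4, 20] -> [4] and [20]
    Merge: [4] + [20] -> [4, 20]
  Merge: [16] + [4, 20] -> [4, 16, 20]
  Split: [23, 7, 26] -> [23] and [7, 26]
    Split: [7, 26] -> [7] and [26]
    Merge: [7] + [26] -> [7, 26]
  Merge: [23] + [7, 26] -> [7, 23, 26]
Merge: [4, 16, 20] + [7, 23, 26] -> [4, 7, 16, 20, 23, 26]

Final sorted array: [4, 7, 16, 20, 23, 26]

The merge sort proceeds by recursively splitting the array and merging sorted halves.
After all merges, the sorted array is [4, 7, 16, 20, 23, 26].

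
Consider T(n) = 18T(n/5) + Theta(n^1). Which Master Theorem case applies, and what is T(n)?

Master Theorem for T(n) = 18T(n/5) + O(n^1):

a = 18, b = 5, c = 1
log_b(a) = log_5(18) = 1.7959

Case 1: c = 1 < log_5(18) = 1.7959
T(n) = O(n^(log_5 18))

For T(n) = 18T(n/5) + O(n^1): log_5(18) = 1.7959. This is Case 1 of the Master Theorem (c < log_b(a), work dominated by leaves), giving O(n^(log_5 18)).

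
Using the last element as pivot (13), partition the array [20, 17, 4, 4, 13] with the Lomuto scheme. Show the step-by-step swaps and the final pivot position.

Lomuto partition with pivot = 13:

Initial array: [20, 17, 4, 4, 13]

arr[0]=20 > 13: no swap
arr[1]=17 > 13: no swap
arr[2]=4 <= 13: swap with position 0, array becomes [4, 17, 20, 4, 13]
arr[3]=4 <= 13: swap with position 1, array becomes [4, 4, 20, 17, 13]

Place pivot at position 2: [4, 4, 13, 17, 20]
Pivot position: 2

After partitioning with pivot 13, the array becomes [4, 4, 13, 17, 20]. The pivot is placed at index 2. All elements to the left of the pivot are <= 13, and all elements to the right are > 13.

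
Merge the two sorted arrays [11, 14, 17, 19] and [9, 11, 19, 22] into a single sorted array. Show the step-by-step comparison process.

Merging process:

Compare 11 vs 9: take 9 from right. Merged: [9]
Compare 11 vs 11: take 11 from left. Merged: [9, 11]
Compare 14 vs 11: take 11 from right. Merged: [9, 11, 11]
Compare 14 vs 19: take 14 from left. Merged: [9, 11, 11, 14]
Compare 17 vs 19: take 17 from left. Merged: [9, 11, 11, 14, 17]
Compare 19 vs 19: take 19 from left. Merged: [9, 11, 11, 14, 17, 19]
Append remaining from right: [19, 22]. Merged: [9, 11, 11, 14, 17, 19, 19, 22]

Final merged array: [9, 11, 11, 14, 17, 19, 19, 22]
Total comparisons: 6

The merged array is [9, 11, 11, 14, 17, 19, 19, 22], requiring 6 comparisons. The merge step runs in O(n) time where n is the total number of elements.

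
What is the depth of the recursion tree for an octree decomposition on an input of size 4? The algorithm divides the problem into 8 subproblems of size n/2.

For divide and conquer with division factor 2:

Problem sizes at each level:
Level 0: 4
Level 1: 2
Level 2: 1

The root is level 0 and the size-1 base case is level 2 (the tree spans levels 0 through 2, i.e. 3 levels counting the root), so the depth is the number of divisions: log_2(4) = 2

The recursion tree depth is log_2(4) = 2. At each level, the problem size is divided by 2, so it takes 2 divisions to reduce to a base case of size 1. The algorithm makes 8 recursive calls at each level.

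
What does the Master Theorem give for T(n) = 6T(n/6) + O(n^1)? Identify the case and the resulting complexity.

Master Theorem for T(n) = 6T(n/6) + O(n^1):

a = 6, b = 6, c = 1
log_b(a) = log_6(6) = 1.0000

Case 2: c = 1 = log_6(6) = 1.0000
T(n) = O(n^1 log n) = O(n log n)

For T(n) = 6T(n/6) + O(n^1): log_6(6) = 1.0000. This is Case 2 of the Master Theorem (c = log_b(a), equal work at all levels), giving O(n log n).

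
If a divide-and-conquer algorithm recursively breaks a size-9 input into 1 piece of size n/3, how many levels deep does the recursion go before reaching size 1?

For divide and conquer with division factor 3:

Problem sizes at each level:
Level 0: 9
Level 1: 3
Level 2: 1

The root is level 0 and the size-1 base case is level 2 (the tree spans levels 0 through 2, i.e. 3 levels counting the root), so the depth is the number of divisions: log_3(9) = 2

The recursion tree depth is log_3(9) = 2. At each level, the problem size is divided by 3, so it takes 2 divisions to reduce to a base case of size 1. The algorithm makes 1 recursive call at each level.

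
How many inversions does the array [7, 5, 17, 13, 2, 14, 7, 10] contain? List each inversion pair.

Finding inversions in [7, 5, 17, 13, 2, 14, 7, 10]:

(0, 1): arr[0]=7 > arr[1]=5
(0, 4): arr[0]=7 > arr[4]=2
(1, 4): arr[1]=5 > arr[4]=2
(2, 3): arr[2]=17 > arr[3]=13
(2, 4): arr[2]=17 > arr[4]=2
(2, 5): arr[2]=17 > arr[5]=14
(2, 6): arr[2]=17 > arr[6]=7
(2, 7): arr[2]=17 > arr[7]=10
(3, 4): arr[3]=13 > arr[4]=2
(3, 6): arr[3]=13 > arr[6]=7
(3, 7): arr[3]=13 > arr[7]=10
(5, 6): arr[5]=14 > arr[6]=7
(5, 7): arr[5]=14 > arr[7]=10

Total inversions: 13

The array has 13 inversion(s): (0,1), (0,4), (1,4), (2,3), (2,4), (2,5), (2,6), (2,7), (3,4), (3,6), (3,7), (5,6), (5,7). Each pair (i,j) satisfies i < j and arr[i] > arr[j].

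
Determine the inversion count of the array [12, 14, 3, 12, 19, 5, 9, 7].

Finding inversions in [12, 14, 3, 12, 19, 5, 9, 7]:

(0, 2): arr[0]=12 > arr[2]=3
(0, 5): arr[0]=12 > arr[5]=5
(0, 6): arr[0]=12 > arr[6]=9
(0, 7): arr[0]=12 > arr[7]=7
(1, 2): arr[1]=14 > arr[2]=3
(1, 3): arr[1]=14 > arr[3]=12
(1, 5): arr[1]=14 > arr[5]=5
(1, 6): arr[1]=14 > arr[6]=9
(1, 7): arr[1]=14 > arr[7]=7
(3, 5): arr[3]=12 > arr[5]=5
(3, 6): arr[3]=12 > arr[6]=9
(3, 7): arr[3]=12 > arr[7]=7
(4, 5): arr[4]=19 > arr[5]=5
(4, 6): arr[4]=19 > arr[6]=9
(4, 7): arr[4]=19 > arr[7]=7
(6, 7): arr[6]=9 > arr[7]=7

Total inversions: 16

The array has 16 inversion(s): (0,2), (0,5), (0,6), (0,7), (1,2), (1,3), (1,5), (1,6), (1,7), (3,5), (3,6), (3,7), (4,5), (4,6), (4,7), (6,7). Each pair (i,j) satisfies i < j and arr[i] > arr[j].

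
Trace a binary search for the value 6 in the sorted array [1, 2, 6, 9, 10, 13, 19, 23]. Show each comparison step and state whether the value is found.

Binary search for 6 in [1, 2, 6, 9, 10, 13, 19, 23]:

lo=0, hi=7, mid=3, arr[mid]=9 -> 9 > 6, search left half
lo=0, hi=2, mid=1, arr[mid]=2 -> 2 < 6, search right half
lo=2, hi=2, mid=2, arr[mid]=6 -> Found target at index 2!

Binary search finds 6 at index 2 after 3 comparisons. The search repeatedly halves the search space by comparing with the middle element.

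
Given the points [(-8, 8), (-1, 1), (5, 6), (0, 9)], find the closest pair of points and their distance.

Computing all pairwise distances among 4 points:

d((-8, 8), (-1, 1)) = 9.8995
d((-8, 8), (5, 6)) = 13.1529
d((-8, 8), (0, 9)) = 8.0623
d((-1, 1), (5, 6)) = 7.8102
d((-1, 1), (0, 9)) = 8.0623
d((5, 6), (0, 9)) = 5.831 <-- minimum

Closest pair: (5, 6) and (0, 9) with distance 5.831

The closest pair is (5, 6) and (0, 9) with Euclidean distance 5.831. For 4 points, brute-force pairwise comparison is shown above. For large n, the divide-and-conquer algorithm (sort by x, recurse on halves, check the dividing strip) achieves O(n log n).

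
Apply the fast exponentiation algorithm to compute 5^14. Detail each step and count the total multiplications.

Computing 5^14 by squaring (build up from 5^1; each line after the first costs one multiplication):

5^1 = 5
5^2 = (5^1)^2 = 5^2 = 25
5^3 = 5 * 5^2 = 5 * 25 = 125
5^6 = (5^3)^2 = 125^2 = 15625
5^7 = 5 * 5^6 = 5 * 15625 = 78125
5^14 = (5^7)^2 = 78125^2 = 6103515625

Result: 6103515625
Multiplications needed: 5 (5 lines after 5^1)

5^14 = 6103515625. Using exponentiation by squaring, this requires 5 multiplications. The key idea: if the exponent is even, square the half-power; if odd, multiply by the base once.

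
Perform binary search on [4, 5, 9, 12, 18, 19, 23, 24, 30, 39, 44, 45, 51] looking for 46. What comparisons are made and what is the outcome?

Binary search for 46 in [4, 5, 9, 12, 18, 19, 23, 24, 30, 39, 44, 45, 51]:

lo=0, hi=12, mid=6, arr[mid]=23 -> 23 < 46, search right half
lo=7, hi=12, mid=9, arr[mid]=39 -> 39 < 46, search right half
lo=10, hi=12, mid=11, arr[mid]=45 -> 45 < 46, search right half
lo=12, hi=12, mid=12, arr[mid]=51 -> 51 > 46, search left half
lo=12 > hi=11, target 46 not found

Binary search determines that 46 is not in the array after 4 comparisons. The search space was exhausted without finding the target.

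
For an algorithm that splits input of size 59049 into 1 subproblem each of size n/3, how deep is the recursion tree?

For divide and conquer with division factor 3:

Problem sizes at each level:
Level 0: 59049
Level 1: 19683
Level 2: 6561
Level 3: 2187
Level 4: 729
Level 5: 243
Level 6: 81
Level 7: 27
Level 8: 9
Level 9: 3
Level 10: 1

The root is level 0 and the size-1 base case is level 10 (the tree spans levels 0 through 10, i.e. 11 levels counting the root), so the depth is the number of divisions: log_3(59049) = 10

The recursion tree depth is log_3(59049) = 10. At each level, the problem size is divided by 3, so it takes 10 divisions to reduce to a base case of size 1. The algorithm makes 1 recursive call at each level.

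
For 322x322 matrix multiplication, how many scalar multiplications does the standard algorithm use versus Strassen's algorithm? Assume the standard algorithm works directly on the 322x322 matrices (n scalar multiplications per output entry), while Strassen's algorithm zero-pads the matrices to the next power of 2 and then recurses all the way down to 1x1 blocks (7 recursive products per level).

Matrix multiplication for 322x322 matrices:

Strassen's algorithm requires power-of-2 dimensions. Pad 322x322 to 512x512 (next power of 2).

Standard algorithm: 322^3 = 33386248 multiplications
Strassen's algorithm: 7^(log2(512)) = 7^9 = 40353607 multiplications
Difference: 33386248 - 40353607 = -6967359 (Strassen uses MORE here due to padding overhead — for small or just-over-power-of-2 n, padding can outweigh the per-level savings)

Standard: 33386248 multiplications (322^3). Strassen: 40353607 multiplications (7^9, after padding to 512x512). Strassen reduces 8 recursive multiplications to 7 at each level.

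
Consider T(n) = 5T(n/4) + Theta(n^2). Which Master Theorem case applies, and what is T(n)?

Master Theorem for T(n) = 5T(n/4) + O(n^2):

a = 5, b = 4, c = 2
log_b(a) = log_4(5) = 1.1610

Case 3: c = 2 > log_4(5) = 1.1610
T(n) = O(n^2) = O(n^2)

For T(n) = 5T(n/4) + O(n^2): log_4(5) = 1.1610. This is Case 3 of the Master Theorem (c > log_b(a), work dominated by root), giving O(n^2).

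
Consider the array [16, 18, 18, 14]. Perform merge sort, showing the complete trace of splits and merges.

Merge sort trace:

Split: [16, 18, 18, 14] -> [16, 18] and [18, 14]
  Split: [16, 18] -> [16] and [18]
  Merge: [16] + [18] -> [16, 18]
  Split: [18, 14] -> [18] and [14]
  Merge: [18] + [14] -> [14, 18]
Merge: [16, 18] + [14, 18] -> [14, 16, 18, 18]

Final sorted array: [14, 16, 18, 18]

The merge sort proceeds by recursively splitting the array and merging sorted halves.
After all merges, the sorted array is [14, 16, 18, 18].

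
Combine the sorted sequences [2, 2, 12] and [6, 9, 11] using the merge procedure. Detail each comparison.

Merging process:

Compare 2 vs 6: take 2 from left. Merged: [2]
Compare 2 vs 6: take 2 from left. Merged: [2, 2]
Compare 12 vs 6: take 6 from right. Merged: [2, 2, 6]
Compare 12 vs 9: take 9 from right. Merged: [2, 2, 6, 9]
Compare 12 vs 11: take 11 from right. Merged: [2, 2, 6, 9, 11]
Append remaining from left: [12]. Merged: [2, 2, 6, 9, 11, 12]

Final merged array: [2, 2, 6, 9, 11, 12]
Total comparisons: 5

The merged array is [2, 2, 6, 9, 11, 12], requiring 5 comparisons. The merge step runs in O(n) time where n is the total number of elements.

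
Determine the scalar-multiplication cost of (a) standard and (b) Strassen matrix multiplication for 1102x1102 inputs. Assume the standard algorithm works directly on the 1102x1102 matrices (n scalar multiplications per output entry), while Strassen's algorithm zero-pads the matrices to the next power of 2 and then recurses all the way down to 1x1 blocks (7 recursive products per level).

Matrix multiplication for 1102x1102 matrices:

Strassen's algorithm requires power-of-2 dimensions. Pad 1102x1102 to 2048x2048 (next power of 2).

Standard algorithm: 1102^3 = 1338273208 multiplications
Strassen's algorithm: 7^(log2(2048)) = 7^11 = 1977326743 multiplications
Difference: 1338273208 - 1977326743 = -639053535 (Strassen uses MORE here due to padding overhead — for small or just-over-power-of-2 n, padding can outweigh the per-level savings)

Standard: 1338273208 multiplications (1102^3). Strassen: 1977326743 multiplications (7^11, after padding to 2048x2048). Strassen reduces 8 recursive multiplications to 7 at each level.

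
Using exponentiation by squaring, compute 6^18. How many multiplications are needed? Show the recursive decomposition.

Computing 6^18 by squaring (build up from 6^1; each line after the first costs one multiplication):

6^1 = 6
6^2 = (6^1)^2 = 6^2 = 36
6^4 = (6^2)^2 = 36^2 = 1296
6^8 = (6^4)^2 = 1296^2 = 1679616
6^9 = 6 * 6^8 = 6 * 1679616 = 10077696
6^18 = (6^9)^2 = 10077696^2 = 101559956668416

Result: 101559956668416
Multiplications needed: 5 (5 lines after 6^1)

6^18 = 101559956668416. Using exponentiation by squaring, this requires 5 multiplications. The key idea: if the exponent is even, square the half-power; if odd, multiply by the base once.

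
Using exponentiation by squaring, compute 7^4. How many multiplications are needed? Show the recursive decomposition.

Computing 7^4 by squaring (build up from 7^1; each line after the first costs one multiplication):

7^1 = 7
7^2 = (7^1)^2 = 7^2 = 49
7^4 = (7^2)^2 = 49^2 = 2401

Result: 2401
Multiplications needed: 2 (2 lines after 7^1)

7^4 = 2401. Using exponentiation by squaring, this requires 2 multiplications. The key idea: if the exponent is even, square the half-power; if odd, multiply by the base once.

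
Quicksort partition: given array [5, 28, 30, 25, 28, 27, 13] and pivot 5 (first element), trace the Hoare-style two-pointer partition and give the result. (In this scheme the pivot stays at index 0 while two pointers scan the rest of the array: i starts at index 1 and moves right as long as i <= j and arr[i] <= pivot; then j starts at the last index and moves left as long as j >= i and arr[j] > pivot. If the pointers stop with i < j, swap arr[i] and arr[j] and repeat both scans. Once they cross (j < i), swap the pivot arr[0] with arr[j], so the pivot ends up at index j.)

Hoare-style two-pointer partition with pivot = 5:

Initial array: [5, 28, 30, 25, 28, 27, 13]

Pointers start at i = 1, j = 6.
i ends at 1, j ends at 0: the pointers have crossed (j < i), so scanning stops.

j = 0, so swapping arr[0] with arr[j] leaves the pivot at position 0: [5, 28, 30, 25, 28, 27, 13]
Pivot position: 0

After partitioning with pivot 5, the array becomes [5, 28, 30, 25, 28, 27, 13]. The pivot is placed at index 0. All elements to the left of the pivot are <= 5, and all elements to the right are > 5.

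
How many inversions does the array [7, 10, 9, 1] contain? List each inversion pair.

Finding inversions in [7, 10, 9, 1]:

(0, 3): arr[0]=7 > arr[3]=1
(1, 2): arr[1]=10 > arr[2]=9
(1, 3): arr[1]=10 > arr[3]=1
(2, 3): arr[2]=9 > arr[3]=1

Total inversions: 4

The array has 4 inversion(s): (0,3), (1,2), (1,3), (2,3). Each pair (i,j) satisfies i < j and arr[i] > arr[j].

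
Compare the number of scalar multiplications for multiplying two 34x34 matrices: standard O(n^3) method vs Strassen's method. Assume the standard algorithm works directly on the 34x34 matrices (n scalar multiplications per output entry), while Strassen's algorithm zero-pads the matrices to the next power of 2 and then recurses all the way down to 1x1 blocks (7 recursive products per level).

Matrix multiplication for 34x34 matrices:

Strassen's algorithm requires power-of-2 dimensions. Pad 34x34 to 64x64 (next power of 2).

Standard algorithm: 34^3 = 39304 multiplications
Strassen's algorithm: 7^(log2(64)) = 7^6 = 117649 multiplications
Difference: 39304 - 117649 = -78345 (Strassen uses MORE here due to padding overhead — for small or just-over-power-of-2 n, padding can outweigh the per-level savings)

Standard: 39304 multiplications (34^3). Strassen: 117649 multiplications (7^6, after padding to 64x64). Strassen reduces 8 recursive multiplications to 7 at each level.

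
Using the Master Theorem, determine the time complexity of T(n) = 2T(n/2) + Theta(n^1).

Master Theorem for T(n) = 2T(n/2) + O(n^1):

a = 2, b = 2, c = 1
log_b(a) = log_2(2) = 1.0000

Case 2: c = 1 = log_2(2) = 1.0000
T(n) = O(n^1 log n) = O(n log n)

For T(n) = 2T(n/2) + O(n^1): log_2(2) = 1.0000. This is Case 2 of the Master Theorem (c = log_b(a), equal work at all levels), giving O(n log n).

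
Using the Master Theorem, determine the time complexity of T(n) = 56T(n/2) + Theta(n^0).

Master Theorem for T(n) = 56T(n/2) + O(n^0):

a = 56, b = 2, c = 0
log_b(a) = log_2(56) = 5.8074

Case 1: c = 0 < log_2(56) = 5.8074
T(n) = O(n^(log_2 56))

For T(n) = 56T(n/2) + O(n^0): log_2(56) = 5.8074. This is Case 1 of the Master Theorem (c < log_b(a), work dominated by leaves), giving O(n^(log_2 56)).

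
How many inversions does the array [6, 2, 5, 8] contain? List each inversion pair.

Finding inversions in [6, 2, 5, 8]:

(0, 1): arr[0]=6 > arr[1]=2
(0, 2): arr[0]=6 > arr[2]=5

Total inversions: 2

The array has 2 inversion(s): (0,1), (0,2). Each pair (i,j) satisfies i < j and arr[i] > arr[j].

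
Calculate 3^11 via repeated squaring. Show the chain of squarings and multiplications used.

Computing 3^11 by squaring (build up from 3^1; each line after the first costs one multiplication):

3^1 = 3
3^2 = (3^1)^2 = 3^2 = 9
3^4 = (3^2)^2 = 9^2 = 81
3^5 = 3 * 3^4 = 3 * 81 = 243
3^10 = (3^5)^2 = 243^2 = 59049
3^11 = 3 * 3^10 = 3 * 59049 = 177147

Result: 177147
Multiplications needed: 5 (5 lines after 3^1)

3^11 = 177147. Using exponentiation by squaring, this requires 5 multiplications. The key idea: if the exponent is even, square the half-power; if odd, multiply by the base once.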